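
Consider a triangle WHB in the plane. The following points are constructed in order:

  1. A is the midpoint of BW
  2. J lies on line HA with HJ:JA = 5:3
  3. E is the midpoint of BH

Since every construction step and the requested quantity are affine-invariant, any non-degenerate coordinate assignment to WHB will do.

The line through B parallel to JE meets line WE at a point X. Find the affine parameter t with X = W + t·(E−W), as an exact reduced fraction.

Choose coordinates W = (0, 0), H = (1, 0), B = (0, 1).
1. A is the midpoint of BW ⇒ A = (0, 1/2)
2. J lies on line HA with HJ:JA = 5:3 ⇒ J = (3/8, 5/16)
3. E is the midpoint of BH ⇒ E = (1/2, 1/2)
through B parallel to JE: direction (1/8, 3/16); meets WE at X = (-2, -2)
X = W + t·(E−W) with t = -4

t = -4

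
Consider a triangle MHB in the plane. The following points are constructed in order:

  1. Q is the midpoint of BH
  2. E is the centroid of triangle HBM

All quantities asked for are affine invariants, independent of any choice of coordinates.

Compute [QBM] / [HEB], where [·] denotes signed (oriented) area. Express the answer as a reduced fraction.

[QBM]:[HEB] = -3/2

Work in coordinates with M = (0, 0), H = (1, 0), B = (0, 1).
1. Q is the midpoint of BH ⇒ Q = (1/2, 1/2)
2. E is the centroid of triangle HBM ⇒ E = (1/3, 1/3)
2·[QBM] = 1/2, 2·[HEB] = -1/3
[QBM]:[HEB] = 1/2:-1/3 = -3/2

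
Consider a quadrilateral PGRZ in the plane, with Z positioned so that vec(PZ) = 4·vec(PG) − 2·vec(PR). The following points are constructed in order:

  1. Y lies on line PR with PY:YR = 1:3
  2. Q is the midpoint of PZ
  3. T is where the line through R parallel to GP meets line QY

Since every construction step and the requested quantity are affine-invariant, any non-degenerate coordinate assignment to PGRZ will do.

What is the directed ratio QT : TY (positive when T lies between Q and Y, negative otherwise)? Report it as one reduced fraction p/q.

Set P = (0, 0), G = (1, 0), R = (0, 1), Z = (4, -2); any affine frame gives the same invariant.
1. Y lies on line PR with PY:YR = 1:3 ⇒ Y = (0, 1/4)
2. Q is the midpoint of PZ ⇒ Q = (2, -1)
3. T is where the line through R parallel to GP meets line QY ⇒ T = (-6/5, 1)
T = Q + t·(Y−Q) with t = 8/5, so QT:TY = t:(1−t) = 8/5:-3/5

QT:TY = -8/3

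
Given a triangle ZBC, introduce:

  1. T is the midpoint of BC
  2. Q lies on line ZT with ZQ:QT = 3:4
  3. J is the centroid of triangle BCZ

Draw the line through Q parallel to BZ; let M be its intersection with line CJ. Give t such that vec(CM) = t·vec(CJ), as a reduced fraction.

Work in coordinates with Z = (0, 0), B = (1, 0), C = (0, 1).
1. T is the midpoint of BC ⇒ T = (1/2, 1/2)
2. Q lies on line ZT with ZQ:QT = 3:4 ⇒ Q = (3/14, 3/14)
3. J is the centroid of triangle BCZ ⇒ J = (1/3, 1/3)
through Q parallel to BZ: direction (-1, 0); meets CJ at M = (11/28, 3/14)
M = C + t·(J−C) with t = 33/28

t = 33/28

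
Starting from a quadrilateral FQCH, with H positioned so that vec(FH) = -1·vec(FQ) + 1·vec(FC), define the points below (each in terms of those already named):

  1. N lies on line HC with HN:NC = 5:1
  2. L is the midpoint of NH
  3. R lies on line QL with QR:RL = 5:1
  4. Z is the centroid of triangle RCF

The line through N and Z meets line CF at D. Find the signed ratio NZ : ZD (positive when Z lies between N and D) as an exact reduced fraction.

NZ:ZD = 13/23

Assign F = (0, 0), Q = (1, 0), C = (0, 1), H = (-1, 1) — the answer is frame-independent, so this choice is without loss of generality.
1. N lies on line HC with HN:NC = 5:1 ⇒ N = (-1/6, 1)
2. L is the midpoint of NH ⇒ L = (-7/12, 1)
3. R lies on line QL with QR:RL = 5:1 ⇒ R = (-23/72, 5/6)
4. Z is the centroid of triangle RCF ⇒ Z = (-23/216, 11/18)
line NZ meets CF at D = (0, -1/13)
Z = N + t·(D−N) with t = 13/36, so NZ:ZD = 13/36:23/36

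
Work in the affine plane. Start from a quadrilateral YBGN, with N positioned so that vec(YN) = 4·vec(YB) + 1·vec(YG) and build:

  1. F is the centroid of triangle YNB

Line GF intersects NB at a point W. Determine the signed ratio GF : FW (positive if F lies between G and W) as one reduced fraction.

Assign Y = (0, 0), B = (1, 0), G = (0, 1), N = (4, 1) — the answer is frame-independent, so this choice is without loss of generality.
1. F is the centroid of triangle YNB ⇒ F = (5/3, 1/3)
line GF meets NB at W = (20/11, 3/11)
F = G + t·(W−G) with t = 11/12, so GF:FW = 11/12:1/12

GF:FW = 11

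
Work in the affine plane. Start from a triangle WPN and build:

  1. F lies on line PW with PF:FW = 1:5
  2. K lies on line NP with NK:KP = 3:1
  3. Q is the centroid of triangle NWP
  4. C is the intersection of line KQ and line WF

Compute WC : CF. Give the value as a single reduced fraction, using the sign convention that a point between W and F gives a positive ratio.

Choose coordinates W = (0, 0), P = (1, 0), N = (0, 1).
1. F lies on line PW with PF:FW = 1:5 ⇒ F = (5/6, 0)
2. K lies on line NP with NK:KP = 3:1 ⇒ K = (3/4, 1/4)
3. Q is the centroid of triangle NWP ⇒ Q = (1/3, 1/3)
4. C is the intersection of line KQ and line WF ⇒ C = (2, 0)
C = W + t·(F−W) with t = 12/5, so WC:CF = t:(1−t) = 12/5:-7/5

WC:CF = -12/7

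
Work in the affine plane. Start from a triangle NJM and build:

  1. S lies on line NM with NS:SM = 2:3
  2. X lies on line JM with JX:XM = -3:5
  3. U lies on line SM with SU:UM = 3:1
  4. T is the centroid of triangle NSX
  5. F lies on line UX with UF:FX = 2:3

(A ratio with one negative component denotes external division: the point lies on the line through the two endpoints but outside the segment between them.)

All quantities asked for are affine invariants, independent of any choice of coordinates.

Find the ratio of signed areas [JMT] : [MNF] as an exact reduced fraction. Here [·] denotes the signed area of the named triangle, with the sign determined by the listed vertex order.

[JMT]:[MNF] = 8/15

Set N = (0, 0), J = (1, 0), M = (0, 1); any affine frame gives the same invariant.
1. S lies on line NM with NS:SM = 2:3 ⇒ S = (0, 2/5)
2. X lies on line JM with JX:XM = -3:5 ⇒ X = (5/2, -3/2)
3. U lies on line SM with SU:UM = 3:1 ⇒ U = (0, 17/20)
4. T is the centroid of triangle NSX ⇒ T = (5/6, -11/30)
5. F lies on line UX with UF:FX = 2:3 ⇒ F = (1, -9/100)
2·[JMT] = 8/15, 2·[MNF] = 1
[JMT]:[MNF] = 8/15:1 = 8/15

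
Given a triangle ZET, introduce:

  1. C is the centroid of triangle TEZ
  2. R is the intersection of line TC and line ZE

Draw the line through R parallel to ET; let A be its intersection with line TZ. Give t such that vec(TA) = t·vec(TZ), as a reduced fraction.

t = 1/2

Set Z = (0, 0), E = (1, 0), T = (0, 1); any affine frame gives the same invariant.
1. C is the centroid of triangle TEZ ⇒ C = (1/3, 1/3)
2. R is the intersection of line TC and line ZE ⇒ R = (1/2, 0)
through R parallel to ET: direction (-1, 1); meets TZ at A = (0, 1/2)
A = T + t·(Z−T) with t = 1/2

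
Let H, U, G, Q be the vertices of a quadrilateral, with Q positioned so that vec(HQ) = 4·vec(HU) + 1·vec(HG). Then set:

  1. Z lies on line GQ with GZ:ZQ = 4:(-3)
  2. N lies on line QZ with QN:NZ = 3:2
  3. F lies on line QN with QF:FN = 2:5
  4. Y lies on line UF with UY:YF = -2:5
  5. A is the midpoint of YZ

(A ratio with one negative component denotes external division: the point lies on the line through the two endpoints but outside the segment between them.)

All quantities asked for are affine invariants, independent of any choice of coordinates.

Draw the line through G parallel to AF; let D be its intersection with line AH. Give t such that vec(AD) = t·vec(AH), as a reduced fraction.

t = 20/23

Set H = (0, 0), U = (1, 0), G = (0, 1), Q = (4, 1); any affine frame gives the same invariant.
1. Z lies on line GQ with GZ:ZQ = 4:(-3) ⇒ Z = (16, 1)
2. N lies on line QZ with QN:NZ = 3:2 ⇒ N = (56/5, 1)
3. F lies on line QN with QF:FN = 2:5 ⇒ F = (212/35, 1)
4. Y lies on line UF with UY:YF = -2:5 ⇒ Y = (-83/35, -2/3)
5. A is the midpoint of YZ ⇒ A = (477/70, 1/6)
through G parallel to AF: direction (-53/70, 5/6); meets AH at D = (1431/1610, 1/46)
D = A + t·(H−A) with t = 20/23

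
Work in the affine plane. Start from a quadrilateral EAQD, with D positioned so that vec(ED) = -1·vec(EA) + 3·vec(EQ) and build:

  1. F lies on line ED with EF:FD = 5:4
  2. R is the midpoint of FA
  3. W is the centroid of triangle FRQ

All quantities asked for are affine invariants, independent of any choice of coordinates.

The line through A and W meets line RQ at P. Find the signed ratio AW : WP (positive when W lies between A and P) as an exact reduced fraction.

AW:WP = -4

Set E = (0, 0), A = (1, 0), Q = (0, 1), D = (-1, 3); any affine frame gives the same invariant.
1. F lies on line ED with EF:FD = 5:4 ⇒ F = (-5/9, 5/3)
2. R is the midpoint of FA ⇒ R = (2/9, 5/6)
3. W is the centroid of triangle FRQ ⇒ W = (-1/9, 7/6)
line AW meets RQ at P = (1/6, 7/8)
W = A + t·(P−A) with t = 4/3, so AW:WP = 4/3:-1/3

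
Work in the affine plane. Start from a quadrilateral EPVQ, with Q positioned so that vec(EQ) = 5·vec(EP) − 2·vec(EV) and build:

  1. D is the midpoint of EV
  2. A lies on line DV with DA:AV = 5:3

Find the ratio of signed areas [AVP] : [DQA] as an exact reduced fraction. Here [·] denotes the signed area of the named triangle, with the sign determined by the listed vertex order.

[AVP]:[DQA] = -3/25

Assign E = (0, 0), P = (1, 0), V = (0, 1), Q = (5, -2) — the answer is frame-independent, so this choice is without loss of generality.
1. D is the midpoint of EV ⇒ D = (0, 1/2)
2. A lies on line DV with DA:AV = 5:3 ⇒ A = (0, 13/16)
2·[AVP] = -3/16, 2·[DQA] = 25/16
[AVP]:[DQA] = -3/16:25/16 = -3/25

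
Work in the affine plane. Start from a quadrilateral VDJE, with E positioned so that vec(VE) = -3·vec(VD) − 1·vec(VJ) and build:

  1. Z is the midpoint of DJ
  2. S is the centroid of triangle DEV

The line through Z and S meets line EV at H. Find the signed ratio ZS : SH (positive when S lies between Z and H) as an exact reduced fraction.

Set V = (0, 0), D = (1, 0), J = (0, 1), E = (-3, -1); any affine frame gives the same invariant.
1. Z is the midpoint of DJ ⇒ Z = (1/2, 1/2)
2. S is the centroid of triangle DEV ⇒ S = (-2/3, -1/3)
line ZS meets EV at H = (-3/8, -1/8)
S = Z + t·(H−Z) with t = 4/3, so ZS:SH = 4/3:-1/3

ZS:SH = -4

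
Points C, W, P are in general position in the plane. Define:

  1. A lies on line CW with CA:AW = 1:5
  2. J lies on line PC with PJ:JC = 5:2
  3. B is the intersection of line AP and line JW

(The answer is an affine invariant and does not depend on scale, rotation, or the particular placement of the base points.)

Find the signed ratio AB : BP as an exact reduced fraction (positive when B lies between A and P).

AB:BP = 1/3

Assign C = (0, 0), W = (1, 0), P = (0, 1) — the answer is frame-independent, so this choice is without loss of generality.
1. A lies on line CW with CA:AW = 1:5 ⇒ A = (1/6, 0)
2. J lies on line PC with PJ:JC = 5:2 ⇒ J = (0, 2/7)
3. B is the intersection of line AP and line JW ⇒ B = (1/8, 1/4)
B = A + t·(P−A) with t = 1/4, so AB:BP = t:(1−t) = 1/4:3/4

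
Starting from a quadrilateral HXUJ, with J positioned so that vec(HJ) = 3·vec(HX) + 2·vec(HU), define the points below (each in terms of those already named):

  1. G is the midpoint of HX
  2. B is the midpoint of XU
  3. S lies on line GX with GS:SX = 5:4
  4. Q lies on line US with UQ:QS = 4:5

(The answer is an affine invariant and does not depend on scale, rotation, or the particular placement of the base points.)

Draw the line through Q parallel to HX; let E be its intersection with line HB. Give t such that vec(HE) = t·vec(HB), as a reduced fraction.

t = 10/9

Set H = (0, 0), X = (1, 0), U = (0, 1), J = (3, 2); any affine frame gives the same invariant.
1. G is the midpoint of HX ⇒ G = (1/2, 0)
2. B is the midpoint of XU ⇒ B = (1/2, 1/2)
3. S lies on line GX with GS:SX = 5:4 ⇒ S = (7/9, 0)
4. Q lies on line US with UQ:QS = 4:5 ⇒ Q = (28/81, 5/9)
through Q parallel to HX: direction (1, 0); meets HB at E = (5/9, 5/9)
E = H + t·(B−H) with t = 10/9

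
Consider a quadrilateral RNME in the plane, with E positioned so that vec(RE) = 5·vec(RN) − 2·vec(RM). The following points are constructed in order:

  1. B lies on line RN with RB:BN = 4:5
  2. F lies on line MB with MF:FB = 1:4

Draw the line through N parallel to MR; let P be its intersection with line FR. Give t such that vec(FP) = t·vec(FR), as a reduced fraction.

Set R = (0, 0), N = (1, 0), M = (0, 1), E = (5, -2); any affine frame gives the same invariant.
1. B lies on line RN with RB:BN = 4:5 ⇒ B = (4/9, 0)
2. F lies on line MB with MF:FB = 1:4 ⇒ F = (4/45, 4/5)
through N parallel to MR: direction (0, -1); meets FR at P = (1, 9)
P = F + t·(R−F) with t = -41/4

t = -41/4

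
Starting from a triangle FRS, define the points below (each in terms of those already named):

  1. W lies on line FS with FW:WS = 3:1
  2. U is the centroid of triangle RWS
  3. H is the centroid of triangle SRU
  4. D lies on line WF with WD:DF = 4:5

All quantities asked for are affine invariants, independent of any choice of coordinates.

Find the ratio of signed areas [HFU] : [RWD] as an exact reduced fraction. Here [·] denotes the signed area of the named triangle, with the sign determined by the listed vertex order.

[HFU]:[RWD] = -1/4

Assign F = (0, 0), R = (1, 0), S = (0, 1) — the answer is frame-independent, so this choice is without loss of generality.
1. W lies on line FS with FW:WS = 3:1 ⇒ W = (0, 3/4)
2. U is the centroid of triangle RWS ⇒ U = (1/3, 7/12)
3. H is the centroid of triangle SRU ⇒ H = (4/9, 19/36)
4. D lies on line WF with WD:DF = 4:5 ⇒ D = (0, 5/12)
2·[HFU] = -1/12, 2·[RWD] = 1/3
[HFU]:[RWD] = -1/12:1/3 = -1/4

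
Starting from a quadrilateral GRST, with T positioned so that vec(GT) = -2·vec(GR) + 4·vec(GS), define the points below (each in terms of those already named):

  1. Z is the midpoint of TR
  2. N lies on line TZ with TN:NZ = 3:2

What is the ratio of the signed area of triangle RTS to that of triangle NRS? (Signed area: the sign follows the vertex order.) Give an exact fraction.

[RTS]:[NRS] = -10/7

Set G = (0, 0), R = (1, 0), S = (0, 1), T = (-2, 4); any affine frame gives the same invariant.
1. Z is the midpoint of TR ⇒ Z = (-1/2, 2)
2. N lies on line TZ with TN:NZ = 3:2 ⇒ N = (-11/10, 14/5)
2·[RTS] = 1, 2·[NRS] = -7/10
[RTS]:[NRS] = 1:-7/10 = -10/7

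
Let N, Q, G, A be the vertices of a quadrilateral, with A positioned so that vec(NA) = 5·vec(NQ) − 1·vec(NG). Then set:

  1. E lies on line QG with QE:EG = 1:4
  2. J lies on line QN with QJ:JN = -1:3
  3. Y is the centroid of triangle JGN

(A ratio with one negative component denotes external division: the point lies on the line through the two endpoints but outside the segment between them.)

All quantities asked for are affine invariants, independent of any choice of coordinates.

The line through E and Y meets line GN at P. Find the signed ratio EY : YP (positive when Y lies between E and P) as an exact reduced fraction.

Assign N = (0, 0), Q = (1, 0), G = (0, 1), A = (5, -1) — the answer is frame-independent, so this choice is without loss of generality.
1. E lies on line QG with QE:EG = 1:4 ⇒ E = (4/5, 1/5)
2. J lies on line QN with QJ:JN = -1:3 ⇒ J = (3/2, 0)
3. Y is the centroid of triangle JGN ⇒ Y = (1/2, 1/3)
line EY meets GN at P = (0, 5/9)
Y = E + t·(P−E) with t = 3/8, so EY:YP = 3/8:5/8

EY:YP = 3/5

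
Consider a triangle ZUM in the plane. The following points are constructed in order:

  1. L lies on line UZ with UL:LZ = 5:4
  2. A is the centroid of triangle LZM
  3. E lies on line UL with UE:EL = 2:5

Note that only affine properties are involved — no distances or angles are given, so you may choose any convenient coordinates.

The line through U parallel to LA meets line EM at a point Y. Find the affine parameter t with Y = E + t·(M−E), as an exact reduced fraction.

t = 10/3

Choose coordinates Z = (0, 0), U = (1, 0), M = (0, 1).
1. L lies on line UZ with UL:LZ = 5:4 ⇒ L = (4/9, 0)
2. A is the centroid of triangle LZM ⇒ A = (4/27, 1/3)
3. E lies on line UL with UE:EL = 2:5 ⇒ E = (53/63, 0)
through U parallel to LA: direction (-8/27, 1/3); meets EM at Y = (-53/27, 10/3)
Y = E + t·(M−E) with t = 10/3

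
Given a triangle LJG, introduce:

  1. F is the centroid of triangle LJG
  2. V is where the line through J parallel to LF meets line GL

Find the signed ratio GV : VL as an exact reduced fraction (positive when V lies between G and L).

GV:VL = -2

Choose coordinates L = (0, 0), J = (1, 0), G = (0, 1).
1. F is the centroid of triangle LJG ⇒ F = (1/3, 1/3)
2. V is where the line through J parallel to LF meets line GL ⇒ V = (0, -1)
V = G + t·(L−G) with t = 2, so GV:VL = t:(1−t) = 2:-1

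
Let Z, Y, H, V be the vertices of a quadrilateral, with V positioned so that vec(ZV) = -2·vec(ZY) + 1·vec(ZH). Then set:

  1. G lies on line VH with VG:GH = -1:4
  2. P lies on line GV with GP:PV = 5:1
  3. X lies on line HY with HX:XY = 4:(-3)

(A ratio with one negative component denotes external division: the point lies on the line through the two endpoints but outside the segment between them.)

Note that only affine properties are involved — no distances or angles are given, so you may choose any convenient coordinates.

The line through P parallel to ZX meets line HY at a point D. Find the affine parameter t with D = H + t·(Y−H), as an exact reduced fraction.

Choose coordinates Z = (0, 0), Y = (1, 0), H = (0, 1), V = (-2, 1).
1. G lies on line VH with VG:GH = -1:4 ⇒ G = (-8/3, 1)
2. P lies on line GV with GP:PV = 5:1 ⇒ P = (-19/9, 1)
3. X lies on line HY with HX:XY = 4:(-3) ⇒ X = (4, -3)
through P parallel to ZX: direction (4, -3); meets HY at D = (19/3, -16/3)
D = H + t·(Y−H) with t = 19/3

t = 19/3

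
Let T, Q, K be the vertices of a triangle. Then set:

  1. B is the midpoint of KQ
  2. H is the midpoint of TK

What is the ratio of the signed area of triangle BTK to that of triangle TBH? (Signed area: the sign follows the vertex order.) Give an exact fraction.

Set T = (0, 0), Q = (1, 0), K = (0, 1); any affine frame gives the same invariant.
1. B is the midpoint of KQ ⇒ B = (1/2, 1/2)
2. H is the midpoint of TK ⇒ H = (0, 1/2)
2·[BTK] = -1/2, 2·[TBH] = 1/4
[BTK]:[TBH] = -1/2:1/4 = -2

[BTK]:[TBH] = -2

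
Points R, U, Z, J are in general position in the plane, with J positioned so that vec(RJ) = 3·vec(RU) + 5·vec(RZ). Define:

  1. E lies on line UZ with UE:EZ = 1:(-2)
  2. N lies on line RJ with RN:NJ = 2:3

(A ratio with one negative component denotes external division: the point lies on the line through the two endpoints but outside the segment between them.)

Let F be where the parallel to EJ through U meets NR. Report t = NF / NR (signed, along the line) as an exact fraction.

Work in coordinates with R = (0, 0), U = (1, 0), Z = (0, 1), J = (3, 5).
1. E lies on line UZ with UE:EZ = 1:(-2) ⇒ E = (2, -1)
2. N lies on line RJ with RN:NJ = 2:3 ⇒ N = (6/5, 2)
through U parallel to EJ: direction (1, 6); meets NR at F = (18/13, 30/13)
F = N + t·(R−N) with t = -2/13

t = -2/13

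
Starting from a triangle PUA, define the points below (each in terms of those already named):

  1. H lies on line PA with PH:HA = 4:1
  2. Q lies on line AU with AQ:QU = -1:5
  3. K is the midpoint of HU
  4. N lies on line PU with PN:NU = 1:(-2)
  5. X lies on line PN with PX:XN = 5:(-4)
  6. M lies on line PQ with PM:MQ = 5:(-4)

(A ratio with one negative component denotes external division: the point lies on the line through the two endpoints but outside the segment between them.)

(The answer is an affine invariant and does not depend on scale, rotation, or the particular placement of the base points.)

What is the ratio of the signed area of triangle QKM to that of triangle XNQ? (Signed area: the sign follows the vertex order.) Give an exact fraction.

Choose coordinates P = (0, 0), U = (1, 0), A = (0, 1).
1. H lies on line PA with PH:HA = 4:1 ⇒ H = (0, 4/5)
2. Q lies on line AU with AQ:QU = -1:5 ⇒ Q = (-1/4, 5/4)
3. K is the midpoint of HU ⇒ K = (1/2, 2/5)
4. N lies on line PU with PN:NU = 1:(-2) ⇒ N = (-1, 0)
5. X lies on line PN with PX:XN = 5:(-4) ⇒ X = (-5, 0)
6. M lies on line PQ with PM:MQ = 5:(-4) ⇒ M = (-5/4, 25/4)
2·[QKM] = 29/10, 2·[XNQ] = 5
[QKM]:[XNQ] = 29/10:5 = 29/50

[QKM]:[XNQ] = 29/50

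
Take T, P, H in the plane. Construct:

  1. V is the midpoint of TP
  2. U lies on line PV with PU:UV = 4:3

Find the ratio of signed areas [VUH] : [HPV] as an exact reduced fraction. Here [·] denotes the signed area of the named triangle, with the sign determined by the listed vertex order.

[VUH]:[HPV] = -3/7

Assign T = (0, 0), P = (1, 0), H = (0, 1) — the answer is frame-independent, so this choice is without loss of generality.
1. V is the midpoint of TP ⇒ V = (1/2, 0)
2. U lies on line PV with PU:UV = 4:3 ⇒ U = (5/7, 0)
2·[VUH] = 3/14, 2·[HPV] = -1/2
[VUH]:[HPV] = 3/14:-1/2 = -3/7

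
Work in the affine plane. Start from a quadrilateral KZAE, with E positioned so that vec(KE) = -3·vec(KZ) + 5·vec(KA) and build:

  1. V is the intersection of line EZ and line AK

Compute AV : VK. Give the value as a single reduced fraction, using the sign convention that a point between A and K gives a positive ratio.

Choose coordinates K = (0, 0), Z = (1, 0), A = (0, 1), E = (-3, 5).
1. V is the intersection of line EZ and line AK ⇒ V = (0, 5/4)
V = A + t·(K−A) with t = -1/4, so AV:VK = t:(1−t) = -1/4:5/4

AV:VK = -1/5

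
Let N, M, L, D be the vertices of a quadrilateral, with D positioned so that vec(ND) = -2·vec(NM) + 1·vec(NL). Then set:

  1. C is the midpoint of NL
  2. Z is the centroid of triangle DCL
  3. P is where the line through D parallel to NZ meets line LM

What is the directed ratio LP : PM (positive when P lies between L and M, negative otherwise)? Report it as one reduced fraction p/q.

Set N = (0, 0), M = (1, 0), L = (0, 1), D = (-2, 1); any affine frame gives the same invariant.
1. C is the midpoint of NL ⇒ C = (0, 1/2)
2. Z is the centroid of triangle DCL ⇒ Z = (-2/3, 5/6)
3. P is where the line through D parallel to NZ meets line LM ⇒ P = (-10, 11)
P = L + t·(M−L) with t = -10, so LP:PM = t:(1−t) = -10:11

LP:PM = -10/11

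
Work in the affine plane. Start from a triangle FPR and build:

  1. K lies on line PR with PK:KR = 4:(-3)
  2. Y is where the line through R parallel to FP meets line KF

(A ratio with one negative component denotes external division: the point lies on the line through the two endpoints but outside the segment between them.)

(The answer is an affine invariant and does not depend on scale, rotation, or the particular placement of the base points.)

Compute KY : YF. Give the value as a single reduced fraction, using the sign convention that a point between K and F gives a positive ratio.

Assign F = (0, 0), P = (1, 0), R = (0, 1) — the answer is frame-independent, so this choice is without loss of generality.
1. K lies on line PR with PK:KR = 4:(-3) ⇒ K = (-3, 4)
2. Y is where the line through R parallel to FP meets line KF ⇒ Y = (-3/4, 1)
Y = K + t·(F−K) with t = 3/4, so KY:YF = t:(1−t) = 3/4:1/4

KY:YF = 3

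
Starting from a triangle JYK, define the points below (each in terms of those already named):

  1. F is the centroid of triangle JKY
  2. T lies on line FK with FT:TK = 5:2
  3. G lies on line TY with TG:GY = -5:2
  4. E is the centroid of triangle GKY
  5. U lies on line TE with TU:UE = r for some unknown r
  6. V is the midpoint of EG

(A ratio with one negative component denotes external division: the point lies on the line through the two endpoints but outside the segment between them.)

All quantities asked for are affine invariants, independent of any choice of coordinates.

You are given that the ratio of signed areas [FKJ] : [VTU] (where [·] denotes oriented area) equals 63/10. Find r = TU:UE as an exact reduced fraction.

Choose coordinates J = (0, 0), Y = (1, 0), K = (0, 1).
1. F is the centroid of triangle JKY ⇒ F = (1/3, 1/3)
2. T lies on line FK with FT:TK = 5:2 ⇒ T = (2/21, 17/21)
3. G lies on line TY with TG:GY = -5:2 ⇒ G = (101/63, -34/63)
4. E is the centroid of triangle GKY ⇒ E = (164/189, 29/189)
5. With TU:UE = r, write λ = r/(r+1) so U = T + λ·(E−T); U is affine-linear in λ
6. V is the midpoint of EG ⇒ V = (467/378, -73/378)
Every point depending on U is an affine combination of U and λ-independent points, so each such coordinate is linear in λ; the λ² term in each signed area is a multiple of (E−T)×(E−T) = 0, so 2·[FKJ] and 2·[VTU] are each linear in λ. Evaluating at λ=0 and λ=1:
  2·[FKJ] = 1/3,   2·[VTU] = -5/189·λ
So [FKJ]:[VTU] = (1/3) / (-5/189·λ). Setting this equal to 63/10:
  1/3 = 63/10·(-5/189·λ)  ⇒  λ = -2
Then r = λ/(1−λ) = (-2)/(3) = -2/3. Check: with r = -2/3, U = (-274/189, 401/189) and [FKJ]:[VTU] = 63/10 as required.

r = -2/3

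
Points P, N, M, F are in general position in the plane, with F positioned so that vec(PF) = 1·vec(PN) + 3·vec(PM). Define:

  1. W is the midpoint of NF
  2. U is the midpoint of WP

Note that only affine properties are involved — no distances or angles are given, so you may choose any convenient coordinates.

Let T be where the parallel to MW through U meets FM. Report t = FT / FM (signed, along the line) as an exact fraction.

Choose coordinates P = (0, 0), N = (1, 0), M = (0, 1), F = (1, 3).
1. W is the midpoint of NF ⇒ W = (1, 3/2)
2. U is the midpoint of WP ⇒ U = (1/2, 3/4)
through U parallel to MW: direction (1, 1/2); meets FM at T = (-1/3, 1/3)
T = F + t·(M−F) with t = 4/3

t = 4/3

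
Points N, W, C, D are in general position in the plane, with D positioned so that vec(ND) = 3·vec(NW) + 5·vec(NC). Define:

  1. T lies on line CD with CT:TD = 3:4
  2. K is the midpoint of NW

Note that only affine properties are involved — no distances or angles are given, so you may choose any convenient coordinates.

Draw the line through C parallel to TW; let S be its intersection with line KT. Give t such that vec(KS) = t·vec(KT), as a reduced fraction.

Choose coordinates N = (0, 0), W = (1, 0), C = (0, 1), D = (3, 5).
1. T lies on line CD with CT:TD = 3:4 ⇒ T = (9/7, 19/7)
2. K is the midpoint of NW ⇒ K = (1/2, 0)
through C parallel to TW: direction (-2/7, -19/7); meets KT at S = (-60/133, -23/7)
S = K + t·(T−K) with t = -23/19

t = -23/19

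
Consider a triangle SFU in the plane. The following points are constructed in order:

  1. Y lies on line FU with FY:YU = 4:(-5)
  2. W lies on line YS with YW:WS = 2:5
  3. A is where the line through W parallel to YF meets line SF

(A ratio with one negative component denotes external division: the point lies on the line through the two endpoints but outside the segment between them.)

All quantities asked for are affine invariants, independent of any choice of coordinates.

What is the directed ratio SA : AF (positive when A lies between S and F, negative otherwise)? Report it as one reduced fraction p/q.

Set S = (0, 0), F = (1, 0), U = (0, 1); any affine frame gives the same invariant.
1. Y lies on line FU with FY:YU = 4:(-5) ⇒ Y = (5, -4)
2. W lies on line YS with YW:WS = 2:5 ⇒ W = (25/7, -20/7)
3. A is where the line through W parallel to YF meets line SF ⇒ A = (5/7, 0)
A = S + t·(F−S) with t = 5/7, so SA:AF = t:(1−t) = 5/7:2/7

SA:AF = 5/2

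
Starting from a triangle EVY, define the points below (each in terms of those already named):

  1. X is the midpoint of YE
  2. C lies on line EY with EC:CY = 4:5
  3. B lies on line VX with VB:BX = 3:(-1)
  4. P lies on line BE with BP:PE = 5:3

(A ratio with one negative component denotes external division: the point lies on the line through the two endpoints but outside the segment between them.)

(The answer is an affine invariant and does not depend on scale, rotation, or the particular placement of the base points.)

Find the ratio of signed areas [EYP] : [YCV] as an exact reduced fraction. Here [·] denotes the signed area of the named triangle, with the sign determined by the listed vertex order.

[EYP]:[YCV] = 27/80

Choose coordinates E = (0, 0), V = (1, 0), Y = (0, 1).
1. X is the midpoint of YE ⇒ X = (0, 1/2)
2. C lies on line EY with EC:CY = 4:5 ⇒ C = (0, 4/9)
3. B lies on line VX with VB:BX = 3:(-1) ⇒ B = (-1/2, 3/4)
4. P lies on line BE with BP:PE = 5:3 ⇒ P = (-3/16, 9/32)
2·[EYP] = 3/16, 2·[YCV] = 5/9
[EYP]:[YCV] = 3/16:5/9 = 27/80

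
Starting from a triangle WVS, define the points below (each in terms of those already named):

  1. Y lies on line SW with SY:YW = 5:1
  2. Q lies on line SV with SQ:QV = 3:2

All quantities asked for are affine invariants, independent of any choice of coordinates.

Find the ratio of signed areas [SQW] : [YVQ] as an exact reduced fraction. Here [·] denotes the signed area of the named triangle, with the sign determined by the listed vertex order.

[SQW]:[YVQ] = -9/5

Choose coordinates W = (0, 0), V = (1, 0), S = (0, 1).
1. Y lies on line SW with SY:YW = 5:1 ⇒ Y = (0, 1/6)
2. Q lies on line SV with SQ:QV = 3:2 ⇒ Q = (3/5, 2/5)
2·[SQW] = -3/5, 2·[YVQ] = 1/3
[SQW]:[YVQ] = -3/5:1/3 = -9/5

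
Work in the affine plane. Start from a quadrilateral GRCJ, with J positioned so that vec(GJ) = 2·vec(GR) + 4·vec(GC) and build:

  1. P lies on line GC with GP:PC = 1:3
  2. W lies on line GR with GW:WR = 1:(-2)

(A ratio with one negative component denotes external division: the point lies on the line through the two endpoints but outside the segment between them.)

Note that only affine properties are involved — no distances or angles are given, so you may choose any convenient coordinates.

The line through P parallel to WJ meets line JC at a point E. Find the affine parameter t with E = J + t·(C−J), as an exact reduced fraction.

t = 13/4

Set G = (0, 0), R = (1, 0), C = (0, 1), J = (2, 4); any affine frame gives the same invariant.
1. P lies on line GC with GP:PC = 1:3 ⇒ P = (0, 1/4)
2. W lies on line GR with GW:WR = 1:(-2) ⇒ W = (-1, 0)
through P parallel to WJ: direction (3, 4); meets JC at E = (-9/2, -23/4)
E = J + t·(C−J) with t = 13/4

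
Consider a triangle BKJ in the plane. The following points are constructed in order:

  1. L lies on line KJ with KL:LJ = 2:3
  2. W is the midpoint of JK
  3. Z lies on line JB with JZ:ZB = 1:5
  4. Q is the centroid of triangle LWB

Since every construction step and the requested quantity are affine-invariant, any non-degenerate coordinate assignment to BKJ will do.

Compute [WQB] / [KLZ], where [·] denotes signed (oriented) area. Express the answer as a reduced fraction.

[WQB]:[KLZ] = -1/2

Work in coordinates with B = (0, 0), K = (1, 0), J = (0, 1).
1. L lies on line KJ with KL:LJ = 2:3 ⇒ L = (3/5, 2/5)
2. W is the midpoint of JK ⇒ W = (1/2, 1/2)
3. Z lies on line JB with JZ:ZB = 1:5 ⇒ Z = (0, 5/6)
4. Q is the centroid of triangle LWB ⇒ Q = (11/30, 3/10)
2·[WQB] = -1/30, 2·[KLZ] = 1/15
[WQB]:[KLZ] = -1/30:1/15 = -1/2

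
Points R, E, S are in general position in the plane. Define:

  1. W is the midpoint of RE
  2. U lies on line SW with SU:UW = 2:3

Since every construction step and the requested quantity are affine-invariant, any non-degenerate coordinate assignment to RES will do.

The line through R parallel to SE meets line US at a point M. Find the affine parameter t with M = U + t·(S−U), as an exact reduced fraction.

Set R = (0, 0), E = (1, 0), S = (0, 1); any affine frame gives the same invariant.
1. W is the midpoint of RE ⇒ W = (1/2, 0)
2. U lies on line SW with SU:UW = 2:3 ⇒ U = (1/5, 3/5)
through R parallel to SE: direction (1, -1); meets US at M = (1, -1)
M = U + t·(S−U) with t = -4

t = -4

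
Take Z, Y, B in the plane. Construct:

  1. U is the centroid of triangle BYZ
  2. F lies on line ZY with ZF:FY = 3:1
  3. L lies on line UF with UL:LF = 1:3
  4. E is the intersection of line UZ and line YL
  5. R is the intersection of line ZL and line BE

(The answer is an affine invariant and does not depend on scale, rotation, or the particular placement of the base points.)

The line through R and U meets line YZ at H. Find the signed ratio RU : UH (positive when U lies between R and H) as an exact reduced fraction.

Choose coordinates Z = (0, 0), Y = (1, 0), B = (0, 1).
1. U is the centroid of triangle BYZ ⇒ U = (1/3, 1/3)
2. F lies on line ZY with ZF:FY = 3:1 ⇒ F = (3/4, 0)
3. L lies on line UF with UL:LF = 1:3 ⇒ L = (7/16, 1/4)
4. E is the intersection of line UZ and line YL ⇒ E = (4/13, 4/13)
5. R is the intersection of line ZL and line BE ⇒ R = (28/79, 16/79)
line RU meets YZ at H = (12/31, 0)
U = R + t·(H−R) with t = -31/48, so RU:UH = -31/48:79/48

RU:UH = -31/79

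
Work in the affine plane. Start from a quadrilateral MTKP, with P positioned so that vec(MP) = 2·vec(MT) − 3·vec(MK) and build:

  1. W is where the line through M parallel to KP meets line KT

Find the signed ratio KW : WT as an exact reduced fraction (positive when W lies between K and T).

Choose coordinates M = (0, 0), T = (1, 0), K = (0, 1), P = (2, -3).
1. W is where the line through M parallel to KP meets line KT ⇒ W = (-1, 2)
W = K + t·(T−K) with t = -1, so KW:WT = t:(1−t) = -1:2

KW:WT = -1/2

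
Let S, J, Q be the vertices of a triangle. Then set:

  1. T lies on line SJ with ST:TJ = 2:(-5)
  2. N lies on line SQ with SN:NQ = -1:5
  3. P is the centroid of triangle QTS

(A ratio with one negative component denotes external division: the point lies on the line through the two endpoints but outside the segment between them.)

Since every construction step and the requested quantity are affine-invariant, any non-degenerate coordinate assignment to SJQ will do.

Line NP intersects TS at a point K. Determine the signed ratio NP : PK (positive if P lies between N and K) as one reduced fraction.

Assign S = (0, 0), J = (1, 0), Q = (0, 1) — the answer is frame-independent, so this choice is without loss of generality.
1. T lies on line SJ with ST:TJ = 2:(-5) ⇒ T = (-2/3, 0)
2. N lies on line SQ with SN:NQ = -1:5 ⇒ N = (0, -1/4)
3. P is the centroid of triangle QTS ⇒ P = (-2/9, 1/3)
line NP meets TS at K = (-2/21, 0)
P = N + t·(K−N) with t = 7/3, so NP:PK = 7/3:-4/3

NP:PK = -7/4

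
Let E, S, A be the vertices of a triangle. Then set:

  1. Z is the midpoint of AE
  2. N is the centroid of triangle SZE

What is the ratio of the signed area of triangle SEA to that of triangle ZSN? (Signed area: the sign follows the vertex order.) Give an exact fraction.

[SEA]:[ZSN] = 6

Set E = (0, 0), S = (1, 0), A = (0, 1); any affine frame gives the same invariant.
1. Z is the midpoint of AE ⇒ Z = (0, 1/2)
2. N is the centroid of triangle SZE ⇒ N = (1/3, 1/6)
2·[SEA] = -1, 2·[ZSN] = -1/6
[SEA]:[ZSN] = -1:-1/6 = 6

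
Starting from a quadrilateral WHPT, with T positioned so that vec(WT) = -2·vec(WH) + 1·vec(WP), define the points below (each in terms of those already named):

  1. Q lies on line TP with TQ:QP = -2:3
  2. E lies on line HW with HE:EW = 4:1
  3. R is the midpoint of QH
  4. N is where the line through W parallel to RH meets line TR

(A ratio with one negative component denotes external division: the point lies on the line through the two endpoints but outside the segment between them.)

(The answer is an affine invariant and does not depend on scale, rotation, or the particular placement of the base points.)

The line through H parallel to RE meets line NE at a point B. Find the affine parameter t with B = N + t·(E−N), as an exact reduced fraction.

Set W = (0, 0), H = (1, 0), P = (0, 1), T = (-2, 1); any affine frame gives the same invariant.
1. Q lies on line TP with TQ:QP = -2:3 ⇒ Q = (-6, 1)
2. E lies on line HW with HE:EW = 4:1 ⇒ E = (1/5, 0)
3. R is the midpoint of QH ⇒ R = (-5/2, 1/2)
4. N is where the line through W parallel to RH meets line TR ⇒ N = (-21/8, 3/8)
through H parallel to RE: direction (27/10, -1/2); meets NE at B = (121/40, -3/8)
B = N + t·(E−N) with t = 2

t = 2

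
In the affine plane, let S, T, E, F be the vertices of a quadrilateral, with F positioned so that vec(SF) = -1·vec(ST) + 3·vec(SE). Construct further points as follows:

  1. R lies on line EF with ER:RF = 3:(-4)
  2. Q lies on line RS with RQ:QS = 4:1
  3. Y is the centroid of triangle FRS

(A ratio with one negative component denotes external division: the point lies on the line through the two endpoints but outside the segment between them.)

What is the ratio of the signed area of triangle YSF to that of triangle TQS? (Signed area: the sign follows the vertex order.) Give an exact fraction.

[YSF]:[TQS] = 4/3

Set S = (0, 0), T = (1, 0), E = (0, 1), F = (-1, 3); any affine frame gives the same invariant.
1. R lies on line EF with ER:RF = 3:(-4) ⇒ R = (3, -5)
2. Q lies on line RS with RQ:QS = 4:1 ⇒ Q = (3/5, -1)
3. Y is the centroid of triangle FRS ⇒ Y = (2/3, -2/3)
2·[YSF] = -4/3, 2·[TQS] = -1
[YSF]:[TQS] = -4/3:-1 = 4/3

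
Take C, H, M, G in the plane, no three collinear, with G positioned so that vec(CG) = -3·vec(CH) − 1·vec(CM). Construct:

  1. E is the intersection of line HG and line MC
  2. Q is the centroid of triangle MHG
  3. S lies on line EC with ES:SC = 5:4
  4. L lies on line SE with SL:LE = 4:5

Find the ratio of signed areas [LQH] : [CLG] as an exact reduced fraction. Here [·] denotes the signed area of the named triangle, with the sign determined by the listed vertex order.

Choose coordinates C = (0, 0), H = (1, 0), M = (0, 1), G = (-3, -1).
1. E is the intersection of line HG and line MC ⇒ E = (0, -1/4)
2. Q is the centroid of triangle MHG ⇒ Q = (-2/3, 0)
3. S lies on line EC with ES:SC = 5:4 ⇒ S = (0, -1/9)
4. L lies on line SE with SL:LE = 4:5 ⇒ L = (0, -14/81)
2·[LQH] = -70/243, 2·[CLG] = -14/27
[LQH]:[CLG] = -70/243:-14/27 = 5/9

[LQH]:[CLG] = 5/9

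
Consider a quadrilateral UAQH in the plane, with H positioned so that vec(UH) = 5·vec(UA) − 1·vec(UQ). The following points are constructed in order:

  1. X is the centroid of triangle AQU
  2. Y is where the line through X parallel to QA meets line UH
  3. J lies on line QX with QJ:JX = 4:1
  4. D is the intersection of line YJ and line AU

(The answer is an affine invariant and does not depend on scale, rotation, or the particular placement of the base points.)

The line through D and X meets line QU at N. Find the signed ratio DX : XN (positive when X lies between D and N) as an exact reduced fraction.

Assign U = (0, 0), A = (1, 0), Q = (0, 1), H = (5, -1) — the answer is frame-independent, so this choice is without loss of generality.
1. X is the centroid of triangle AQU ⇒ X = (1/3, 1/3)
2. Y is where the line through X parallel to QA meets line UH ⇒ Y = (5/6, -1/6)
3. J lies on line QX with QJ:JX = 4:1 ⇒ J = (4/15, 7/15)
4. D is the intersection of line YJ and line AU ⇒ D = (13/19, 0)
line DX meets QU at N = (0, 13/20)
X = D + t·(N−D) with t = 20/39, so DX:XN = 20/39:19/39

DX:XN = 20/19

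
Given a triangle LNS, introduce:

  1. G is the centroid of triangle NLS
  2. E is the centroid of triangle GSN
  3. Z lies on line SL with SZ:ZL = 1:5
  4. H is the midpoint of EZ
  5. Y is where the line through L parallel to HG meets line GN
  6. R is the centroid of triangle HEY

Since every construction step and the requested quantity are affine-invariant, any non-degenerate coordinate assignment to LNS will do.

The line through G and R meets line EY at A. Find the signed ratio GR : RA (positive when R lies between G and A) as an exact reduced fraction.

GR:RA = -4

Choose coordinates L = (0, 0), N = (1, 0), S = (0, 1).
1. G is the centroid of triangle NLS ⇒ G = (1/3, 1/3)
2. E is the centroid of triangle GSN ⇒ E = (4/9, 4/9)
3. Z lies on line SL with SZ:ZL = 1:5 ⇒ Z = (0, 5/6)
4. H is the midpoint of EZ ⇒ H = (2/9, 23/36)
5. Y is where the line through L parallel to HG meets line GN ⇒ Y = (-2/9, 11/18)
6. R is the centroid of triangle HEY ⇒ R = (4/27, 61/108)
line GR meets EY at A = (7/36, 73/144)
R = G + t·(A−G) with t = 4/3, so GR:RA = 4/3:-1/3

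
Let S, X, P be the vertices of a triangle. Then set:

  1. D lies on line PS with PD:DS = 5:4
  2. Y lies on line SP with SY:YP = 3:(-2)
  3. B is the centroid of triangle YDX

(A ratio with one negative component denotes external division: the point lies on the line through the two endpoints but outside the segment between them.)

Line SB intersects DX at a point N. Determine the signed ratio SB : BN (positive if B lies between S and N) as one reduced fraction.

SB:BN = -35/23

Set S = (0, 0), X = (1, 0), P = (0, 1); any affine frame gives the same invariant.
1. D lies on line PS with PD:DS = 5:4 ⇒ D = (0, 4/9)
2. Y lies on line SP with SY:YP = 3:(-2) ⇒ Y = (0, 3)
3. B is the centroid of triangle YDX ⇒ B = (1/3, 31/27)
line SB meets DX at N = (4/35, 124/315)
B = S + t·(N−S) with t = 35/12, so SB:BN = 35/12:-23/12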